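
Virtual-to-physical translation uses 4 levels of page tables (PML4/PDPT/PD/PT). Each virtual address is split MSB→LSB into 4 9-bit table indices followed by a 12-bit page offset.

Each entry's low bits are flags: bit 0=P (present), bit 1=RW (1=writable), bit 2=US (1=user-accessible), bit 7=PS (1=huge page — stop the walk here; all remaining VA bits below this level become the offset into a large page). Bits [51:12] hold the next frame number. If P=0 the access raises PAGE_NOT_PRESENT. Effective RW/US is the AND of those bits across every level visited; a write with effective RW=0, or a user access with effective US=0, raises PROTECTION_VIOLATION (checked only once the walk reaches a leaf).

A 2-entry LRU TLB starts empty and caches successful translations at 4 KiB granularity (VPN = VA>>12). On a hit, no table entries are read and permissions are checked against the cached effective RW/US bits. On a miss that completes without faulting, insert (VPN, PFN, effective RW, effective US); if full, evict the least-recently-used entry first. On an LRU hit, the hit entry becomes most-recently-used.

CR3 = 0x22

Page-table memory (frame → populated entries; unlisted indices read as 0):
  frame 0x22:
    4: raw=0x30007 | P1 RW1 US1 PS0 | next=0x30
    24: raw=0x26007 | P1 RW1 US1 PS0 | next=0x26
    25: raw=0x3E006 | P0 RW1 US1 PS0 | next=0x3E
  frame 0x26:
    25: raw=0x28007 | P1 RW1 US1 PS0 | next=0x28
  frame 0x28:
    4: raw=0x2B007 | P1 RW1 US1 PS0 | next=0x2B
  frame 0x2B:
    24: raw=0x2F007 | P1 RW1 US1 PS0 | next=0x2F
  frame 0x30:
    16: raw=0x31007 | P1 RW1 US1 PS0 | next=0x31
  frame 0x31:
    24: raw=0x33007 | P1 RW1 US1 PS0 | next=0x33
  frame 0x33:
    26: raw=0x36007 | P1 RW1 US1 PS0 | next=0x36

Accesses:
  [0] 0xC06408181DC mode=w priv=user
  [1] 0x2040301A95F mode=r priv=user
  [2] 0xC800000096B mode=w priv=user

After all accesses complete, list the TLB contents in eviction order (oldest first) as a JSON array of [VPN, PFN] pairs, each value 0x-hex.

Trace:
#0 VA=0xC06408181DC (w,user):
  L0 @0x22[24] → 0x26007  P=1,RW=1,US=1,PS=0
  L1 @0x26[25] → 0x28007  P=1,RW=1,US=1,PS=0
  L2 @0x28[4] → 0x2B007  P=1,RW=1,US=1,PS=0
  L3 @0x2B[24] → 0x2F007  P=1,RW=1,US=1,PS=0
  → PA=0x2F1DC  (4 entries read)
#1 VA=0x2040301A95F (r,user):
  L0 @0x22[4] → 0x30007  P=1,RW=1,US=1,PS=0
  L1 @0x30[16] → 0x31007  P=1,RW=1,US=1,PS=0
  L2 @0x31[24] → 0x33007  P=1,RW=1,US=1,PS=0
  L3 @0x33[26] → 0x36007  P=1,RW=1,US=1,PS=0
  → PA=0x3695F  (4 entries read)
#2 VA=0xC800000096B (w,user):
  L0 @0x22[25] → 0x3E006  P=0,RW=1,US=1,PS=0
  → PAGE_NOT_PRESENT  (1 entries read)

TLB: [["0xC0640818", "0x2F"], ["0x2040301A", "0x36"]]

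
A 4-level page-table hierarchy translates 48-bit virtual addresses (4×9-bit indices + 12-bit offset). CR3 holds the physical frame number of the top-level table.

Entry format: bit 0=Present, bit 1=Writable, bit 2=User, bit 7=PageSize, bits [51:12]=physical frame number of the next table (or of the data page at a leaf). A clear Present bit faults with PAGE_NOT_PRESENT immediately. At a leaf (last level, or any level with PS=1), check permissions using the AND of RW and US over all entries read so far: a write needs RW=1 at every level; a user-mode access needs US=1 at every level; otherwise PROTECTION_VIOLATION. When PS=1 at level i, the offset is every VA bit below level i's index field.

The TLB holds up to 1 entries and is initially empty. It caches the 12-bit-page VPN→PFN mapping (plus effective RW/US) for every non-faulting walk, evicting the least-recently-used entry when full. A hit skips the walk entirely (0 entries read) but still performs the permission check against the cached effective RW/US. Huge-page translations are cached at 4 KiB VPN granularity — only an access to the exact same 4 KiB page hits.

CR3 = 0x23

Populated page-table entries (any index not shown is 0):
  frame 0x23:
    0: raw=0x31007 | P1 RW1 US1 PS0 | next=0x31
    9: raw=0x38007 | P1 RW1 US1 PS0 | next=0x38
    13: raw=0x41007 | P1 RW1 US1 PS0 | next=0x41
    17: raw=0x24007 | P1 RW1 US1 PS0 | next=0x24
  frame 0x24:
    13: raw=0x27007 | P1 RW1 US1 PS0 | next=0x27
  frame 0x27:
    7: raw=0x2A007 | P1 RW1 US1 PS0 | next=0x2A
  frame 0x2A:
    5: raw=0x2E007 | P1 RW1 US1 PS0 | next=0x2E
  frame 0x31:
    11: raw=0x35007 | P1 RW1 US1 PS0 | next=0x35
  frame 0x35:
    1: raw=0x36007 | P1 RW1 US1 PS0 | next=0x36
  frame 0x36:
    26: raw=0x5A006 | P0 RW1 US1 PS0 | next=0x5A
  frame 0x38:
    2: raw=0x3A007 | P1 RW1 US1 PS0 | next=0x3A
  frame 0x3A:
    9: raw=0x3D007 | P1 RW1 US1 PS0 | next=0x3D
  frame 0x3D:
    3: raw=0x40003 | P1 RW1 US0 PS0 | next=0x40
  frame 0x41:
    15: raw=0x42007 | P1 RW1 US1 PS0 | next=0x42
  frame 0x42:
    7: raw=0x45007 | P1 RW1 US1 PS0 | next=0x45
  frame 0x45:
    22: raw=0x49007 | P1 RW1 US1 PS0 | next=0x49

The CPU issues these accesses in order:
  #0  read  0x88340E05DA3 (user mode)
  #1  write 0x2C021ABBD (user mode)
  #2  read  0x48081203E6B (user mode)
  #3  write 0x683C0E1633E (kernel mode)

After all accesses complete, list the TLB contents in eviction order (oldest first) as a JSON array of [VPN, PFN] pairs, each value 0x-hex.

Trace:
#0 VA=0x88340E05DA3 (r,user):
  lvl0: tbl 0x23, slot 17 ⇒ 0x24007 (P1/RW1/US1/PS0)
  lvl1: tbl 0x24, slot 13 ⇒ 0x27007 (P1/RW1/US1/PS0)
  lvl2: tbl 0x27, slot 7 ⇒ 0x2A007 (P1/RW1/US1/PS0)
  lvl3: tbl 0x2A, slot 5 ⇒ 0x2E007 (P1/RW1/US1/PS0)
  ✓ 0x2EDA3  — 4 lookups
#1 VA=0x2C021ABBD (w,user):
  lvl0: tbl 0x23, slot 0 ⇒ 0x31007 (P1/RW1/US1/PS0)
  lvl1: tbl 0x31, slot 11 ⇒ 0x35007 (P1/RW1/US1/PS0)
  lvl2: tbl 0x35, slot 1 ⇒ 0x36007 (P1/RW1/US1/PS0)
  lvl3: tbl 0x36, slot 26 ⇒ 0x5A006 (P0/RW1/US1/PS0)
  ⇒ fault: PAGE_NOT_PRESENT  — 4 lookups
#2 VA=0x48081203E6B (r,user):
  lvl0: tbl 0x23, slot 9 ⇒ 0x38007 (P1/RW1/US1/PS0)
  lvl1: tbl 0x38, slot 2 ⇒ 0x3A007 (P1/RW1/US1/PS0)
  lvl2: tbl 0x3A, slot 9 ⇒ 0x3D007 (P1/RW1/US1/PS0)
  lvl3: tbl 0x3D, slot 3 ⇒ 0x40003 (P1/RW1/US0/PS0)
  ⇒ fault: PROTECTION_VIOLATION  — 4 lookups
#3 VA=0x683C0E1633E (w,kernel):
  lvl0: tbl 0x23, slot 13 ⇒ 0x41007 (P1/RW1/US1/PS0)
  lvl1: tbl 0x41, slot 15 ⇒ 0x42007 (P1/RW1/US1/PS0)
  lvl2: tbl 0x42, slot 7 ⇒ 0x45007 (P1/RW1/US1/PS0)
  lvl3: tbl 0x45, slot 22 ⇒ 0x49007 (P1/RW1/US1/PS0)
  ✓ 0x4933E  — 4 lookups

TLB: [["0x683C0E16", "0x49"]]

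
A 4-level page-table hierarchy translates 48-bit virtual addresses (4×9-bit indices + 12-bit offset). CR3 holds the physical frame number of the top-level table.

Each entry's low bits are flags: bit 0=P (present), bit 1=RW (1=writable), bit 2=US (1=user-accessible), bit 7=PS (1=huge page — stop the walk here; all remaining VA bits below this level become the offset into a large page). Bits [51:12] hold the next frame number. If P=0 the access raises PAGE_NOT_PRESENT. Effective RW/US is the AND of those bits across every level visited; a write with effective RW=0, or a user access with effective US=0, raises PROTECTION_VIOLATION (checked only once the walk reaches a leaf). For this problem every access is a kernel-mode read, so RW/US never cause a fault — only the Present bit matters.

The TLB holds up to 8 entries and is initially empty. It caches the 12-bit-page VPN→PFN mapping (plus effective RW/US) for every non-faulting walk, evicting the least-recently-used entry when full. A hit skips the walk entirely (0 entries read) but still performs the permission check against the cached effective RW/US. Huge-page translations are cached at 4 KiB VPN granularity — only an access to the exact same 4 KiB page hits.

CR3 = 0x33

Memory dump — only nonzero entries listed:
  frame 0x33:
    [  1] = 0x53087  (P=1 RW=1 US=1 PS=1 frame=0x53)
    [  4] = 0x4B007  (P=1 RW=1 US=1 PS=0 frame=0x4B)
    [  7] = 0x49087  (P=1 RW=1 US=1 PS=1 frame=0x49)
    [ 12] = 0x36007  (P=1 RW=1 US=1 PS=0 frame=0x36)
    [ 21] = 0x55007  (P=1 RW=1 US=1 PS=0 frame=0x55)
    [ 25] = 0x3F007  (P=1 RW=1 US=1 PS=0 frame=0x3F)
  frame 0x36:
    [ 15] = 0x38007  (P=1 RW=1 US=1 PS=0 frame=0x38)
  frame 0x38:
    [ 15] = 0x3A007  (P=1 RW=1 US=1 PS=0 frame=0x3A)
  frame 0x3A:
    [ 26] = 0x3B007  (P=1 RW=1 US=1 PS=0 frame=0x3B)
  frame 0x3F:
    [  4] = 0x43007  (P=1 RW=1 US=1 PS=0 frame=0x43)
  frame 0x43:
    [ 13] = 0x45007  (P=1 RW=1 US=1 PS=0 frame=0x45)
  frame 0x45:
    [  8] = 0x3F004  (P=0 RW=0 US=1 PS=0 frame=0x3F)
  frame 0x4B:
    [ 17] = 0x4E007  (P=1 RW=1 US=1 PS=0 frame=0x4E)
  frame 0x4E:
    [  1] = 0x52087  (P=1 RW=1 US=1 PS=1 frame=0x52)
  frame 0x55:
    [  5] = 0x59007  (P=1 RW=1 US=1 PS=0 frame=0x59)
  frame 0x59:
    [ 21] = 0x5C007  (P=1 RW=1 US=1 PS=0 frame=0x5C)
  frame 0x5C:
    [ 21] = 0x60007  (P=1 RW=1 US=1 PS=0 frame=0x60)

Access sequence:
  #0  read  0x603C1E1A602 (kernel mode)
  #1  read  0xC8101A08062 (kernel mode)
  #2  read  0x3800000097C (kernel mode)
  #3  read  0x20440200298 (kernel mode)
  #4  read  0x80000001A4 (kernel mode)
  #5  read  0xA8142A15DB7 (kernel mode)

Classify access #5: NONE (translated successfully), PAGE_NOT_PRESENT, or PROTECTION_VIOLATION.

Per-access translation:
#0 VA=0x603C1E1A602 (r,kernel):
  [0] read 0x33 idx=12: raw=0x36007 flags P=1 W=1 U=1 S=0
  [1] read 0x36 idx=15: raw=0x38007 flags P=1 W=1 U=1 S=0
  [2] read 0x38 idx=15: raw=0x3A007 flags P=1 W=1 U=1 S=0
  [3] read 0x3A idx=26: raw=0x3B007 flags P=1 W=1 U=1 S=0
  ⇒ phys 0x3B602  [4 reads]
#1 VA=0xC8101A08062 (r,kernel):
  [0] read 0x33 idx=25: raw=0x3F007 flags P=1 W=1 U=1 S=0
  [1] read 0x3F idx=4: raw=0x43007 flags P=1 W=1 U=1 S=0
  [2] read 0x43 idx=13: raw=0x45007 flags P=1 W=1 U=1 S=0
  [3] read 0x45 idx=8: raw=0x3F004 flags P=0 W=0 U=1 S=0
  ⇒ fault: PAGE_NOT_PRESENT  — 4 lookups
#2 VA=0x3800000097C (r,kernel):
  [0] read 0x33 idx=7: raw=0x49087 flags P=1 W=1 U=1 S=1
  ⇒ phys 0x4997C (huge @L0)  [1 reads]
#3 VA=0x20440200298 (r,kernel):
  [0] read 0x33 idx=4: raw=0x4B007 flags P=1 W=1 U=1 S=0
  [1] read 0x4B idx=17: raw=0x4E007 flags P=1 W=1 U=1 S=0
  [2] read 0x4E idx=1: raw=0x52087 flags P=1 W=1 U=1 S=1
  ⇒ phys 0x52298 (huge @L2)  [3 reads]
#4 VA=0x80000001A4 (r,kernel):
  [0] read 0x33 idx=1: raw=0x53087 flags P=1 W=1 U=1 S=1
  ⇒ phys 0x531A4 (huge @L0)  [1 reads]
#5 VA=0xA8142A15DB7 (r,kernel):
  [0] read 0x33 idx=21: raw=0x55007 flags P=1 W=1 U=1 S=0
  [1] read 0x55 idx=5: raw=0x59007 flags P=1 W=1 U=1 S=0
  [2] read 0x59 idx=21: raw=0x5C007 flags P=1 W=1 U=1 S=0
  [3] read 0x5C idx=21: raw=0x60007 flags P=1 W=1 U=1 S=0
  ⇒ phys 0x60DB7  [4 reads]

Access #5 fault: NONE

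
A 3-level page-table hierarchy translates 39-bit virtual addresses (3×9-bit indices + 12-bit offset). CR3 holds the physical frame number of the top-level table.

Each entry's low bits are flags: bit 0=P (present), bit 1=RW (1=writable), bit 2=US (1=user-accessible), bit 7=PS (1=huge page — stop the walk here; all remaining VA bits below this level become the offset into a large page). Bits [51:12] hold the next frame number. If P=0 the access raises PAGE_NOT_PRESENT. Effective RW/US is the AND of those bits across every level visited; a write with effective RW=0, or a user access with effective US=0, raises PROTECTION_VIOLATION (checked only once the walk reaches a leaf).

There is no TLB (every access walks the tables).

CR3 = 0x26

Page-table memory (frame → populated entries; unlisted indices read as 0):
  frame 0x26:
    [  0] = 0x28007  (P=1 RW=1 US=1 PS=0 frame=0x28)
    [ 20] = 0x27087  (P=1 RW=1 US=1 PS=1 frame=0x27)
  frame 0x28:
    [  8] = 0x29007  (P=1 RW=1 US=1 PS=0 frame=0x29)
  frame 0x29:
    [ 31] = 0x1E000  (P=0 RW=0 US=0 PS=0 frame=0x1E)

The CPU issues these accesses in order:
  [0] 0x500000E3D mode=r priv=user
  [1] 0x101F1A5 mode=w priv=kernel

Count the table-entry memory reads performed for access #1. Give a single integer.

Per-access translation:
#0 VA=0x500000E3D (r,user):
  lvl0: tbl 0x26, slot 20 ⇒ 0x27087 (P1/RW1/US1/PS1)
  → PA=0x27E3D (huge @L0)  (1 entries read)
#1 VA=0x101F1A5 (w,kernel):
  lvl0: tbl 0x26, slot 0 ⇒ 0x28007 (P1/RW1/US1/PS0)
  lvl1: tbl 0x28, slot 8 ⇒ 0x29007 (P1/RW1/US1/PS0)
  lvl2: tbl 0x29, slot 31 ⇒ 0x1E000 (P0/RW0/US0/PS0)
  → PAGE_NOT_PRESENT  (3 entries read)

Entries read for #1: 3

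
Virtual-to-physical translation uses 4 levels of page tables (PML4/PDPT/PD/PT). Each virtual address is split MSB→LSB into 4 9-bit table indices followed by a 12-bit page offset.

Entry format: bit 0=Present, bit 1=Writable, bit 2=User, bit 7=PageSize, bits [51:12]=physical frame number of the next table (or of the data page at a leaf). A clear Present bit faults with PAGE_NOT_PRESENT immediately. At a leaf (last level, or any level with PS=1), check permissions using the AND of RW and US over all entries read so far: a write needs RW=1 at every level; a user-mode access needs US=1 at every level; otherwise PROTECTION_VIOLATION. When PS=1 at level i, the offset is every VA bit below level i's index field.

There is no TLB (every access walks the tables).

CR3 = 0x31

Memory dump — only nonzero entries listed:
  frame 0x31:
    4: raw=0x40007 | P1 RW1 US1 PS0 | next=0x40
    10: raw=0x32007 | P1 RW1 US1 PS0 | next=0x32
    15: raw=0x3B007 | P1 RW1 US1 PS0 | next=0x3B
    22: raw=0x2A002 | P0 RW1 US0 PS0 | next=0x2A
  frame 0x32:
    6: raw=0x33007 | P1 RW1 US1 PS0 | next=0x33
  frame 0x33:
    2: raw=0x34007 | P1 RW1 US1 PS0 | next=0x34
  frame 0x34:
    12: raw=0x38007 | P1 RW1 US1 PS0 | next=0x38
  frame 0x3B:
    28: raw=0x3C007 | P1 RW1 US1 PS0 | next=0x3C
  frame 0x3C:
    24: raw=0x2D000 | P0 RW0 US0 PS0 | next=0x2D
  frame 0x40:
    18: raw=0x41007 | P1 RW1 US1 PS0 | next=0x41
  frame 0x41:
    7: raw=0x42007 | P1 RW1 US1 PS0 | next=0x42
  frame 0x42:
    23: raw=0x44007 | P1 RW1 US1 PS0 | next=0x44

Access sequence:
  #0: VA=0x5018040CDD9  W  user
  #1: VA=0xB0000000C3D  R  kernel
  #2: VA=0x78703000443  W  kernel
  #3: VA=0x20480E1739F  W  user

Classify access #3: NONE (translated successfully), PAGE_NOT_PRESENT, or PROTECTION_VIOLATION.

Trace:
#0 VA=0x5018040CDD9 (w,user):
  lvl0: tbl 0x31, slot 10 ⇒ 0x32007 (P1/RW1/US1/PS0)
  lvl1: tbl 0x32, slot 6 ⇒ 0x33007 (P1/RW1/US1/PS0)
  lvl2: tbl 0x33, slot 2 ⇒ 0x34007 (P1/RW1/US1/PS0)
  lvl3: tbl 0x34, slot 12 ⇒ 0x38007 (P1/RW1/US1/PS0)
  → PA=0x38DD9  (4 entries read)
#1 VA=0xB0000000C3D (r,kernel):
  lvl0: tbl 0x31, slot 22 ⇒ 0x2A002 (P0/RW1/US0/PS0)
  ⇒ fault: PAGE_NOT_PRESENT  — 1 lookups
#2 VA=0x78703000443 (w,kernel):
  lvl0: tbl 0x31, slot 15 ⇒ 0x3B007 (P1/RW1/US1/PS0)
  lvl1: tbl 0x3B, slot 28 ⇒ 0x3C007 (P1/RW1/US1/PS0)
  lvl2: tbl 0x3C, slot 24 ⇒ 0x2D000 (P0/RW0/US0/PS0)
  ⇒ fault: PAGE_NOT_PRESENT  — 3 lookups
#3 VA=0x20480E1739F (w,user):
  lvl0: tbl 0x31, slot 4 ⇒ 0x40007 (P1/RW1/US1/PS0)
  lvl1: tbl 0x40, slot 18 ⇒ 0x41007 (P1/RW1/US1/PS0)
  lvl2: tbl 0x41, slot 7 ⇒ 0x42007 (P1/RW1/US1/PS0)
  lvl3: tbl 0x42, slot 23 ⇒ 0x44007 (P1/RW1/US1/PS0)
  → PA=0x4439F  (4 entries read)

Access #3 fault: NONE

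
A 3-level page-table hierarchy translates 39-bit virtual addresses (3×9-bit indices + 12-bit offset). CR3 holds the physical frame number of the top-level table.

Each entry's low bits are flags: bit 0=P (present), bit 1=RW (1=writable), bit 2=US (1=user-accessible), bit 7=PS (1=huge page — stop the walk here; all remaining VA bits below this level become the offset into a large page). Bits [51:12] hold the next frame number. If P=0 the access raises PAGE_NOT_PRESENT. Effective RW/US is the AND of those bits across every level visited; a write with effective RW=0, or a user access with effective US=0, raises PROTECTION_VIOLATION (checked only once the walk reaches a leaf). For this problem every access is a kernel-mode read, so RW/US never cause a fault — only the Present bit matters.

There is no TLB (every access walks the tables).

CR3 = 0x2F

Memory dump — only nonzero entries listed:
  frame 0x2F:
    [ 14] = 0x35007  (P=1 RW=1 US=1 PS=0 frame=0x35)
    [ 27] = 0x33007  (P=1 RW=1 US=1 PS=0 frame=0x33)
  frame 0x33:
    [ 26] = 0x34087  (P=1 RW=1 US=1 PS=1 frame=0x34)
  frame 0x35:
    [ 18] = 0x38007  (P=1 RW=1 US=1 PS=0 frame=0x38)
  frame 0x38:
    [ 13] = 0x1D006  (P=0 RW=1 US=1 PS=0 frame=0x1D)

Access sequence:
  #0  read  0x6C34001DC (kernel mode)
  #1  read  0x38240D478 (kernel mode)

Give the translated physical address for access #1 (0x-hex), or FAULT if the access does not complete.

Trace:
#0 VA=0x6C34001DC (r,kernel):
  lvl0: tbl 0x2F, slot 27 ⇒ 0x33007 (P1/RW1/US1/PS0)
  lvl1: tbl 0x33, slot 26 ⇒ 0x34087 (P1/RW1/US1/PS1)
  → PA=0x341DC (huge @L1)  (2 entries read)
#1 VA=0x38240D478 (r,kernel):
  lvl0: tbl 0x2F, slot 14 ⇒ 0x35007 (P1/RW1/US1/PS0)
  lvl1: tbl 0x35, slot 18 ⇒ 0x38007 (P1/RW1/US1/PS0)
  lvl2: tbl 0x38, slot 13 ⇒ 0x1D006 (P0/RW1/US1/PS0)
  ✗ PAGE_NOT_PRESENT  [3 reads]

Access #1 PA: FAULT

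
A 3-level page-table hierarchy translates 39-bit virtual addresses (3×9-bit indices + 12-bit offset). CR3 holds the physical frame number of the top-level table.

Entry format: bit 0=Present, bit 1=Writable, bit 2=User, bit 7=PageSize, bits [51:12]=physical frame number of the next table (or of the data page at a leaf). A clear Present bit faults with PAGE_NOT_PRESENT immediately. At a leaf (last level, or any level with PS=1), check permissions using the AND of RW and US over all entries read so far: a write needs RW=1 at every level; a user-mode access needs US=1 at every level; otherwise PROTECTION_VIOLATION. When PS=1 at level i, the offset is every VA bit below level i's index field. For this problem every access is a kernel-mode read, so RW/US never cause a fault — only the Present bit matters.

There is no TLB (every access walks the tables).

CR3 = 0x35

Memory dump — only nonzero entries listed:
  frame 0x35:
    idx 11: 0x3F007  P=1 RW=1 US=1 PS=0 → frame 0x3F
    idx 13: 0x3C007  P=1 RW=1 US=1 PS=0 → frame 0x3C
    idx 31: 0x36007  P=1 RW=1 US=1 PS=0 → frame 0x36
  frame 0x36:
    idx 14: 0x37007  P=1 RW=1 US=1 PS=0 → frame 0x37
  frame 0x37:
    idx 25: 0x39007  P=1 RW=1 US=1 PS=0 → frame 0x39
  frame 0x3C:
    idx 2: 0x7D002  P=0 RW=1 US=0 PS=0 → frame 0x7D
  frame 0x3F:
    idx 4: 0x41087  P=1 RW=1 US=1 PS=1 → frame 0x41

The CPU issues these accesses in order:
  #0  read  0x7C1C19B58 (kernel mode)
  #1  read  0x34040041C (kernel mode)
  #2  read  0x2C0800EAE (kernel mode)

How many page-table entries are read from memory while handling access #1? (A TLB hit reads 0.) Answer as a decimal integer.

Per-access translation:
#0 VA=0x7C1C19B58 (r,kernel):
  [0] read 0x35 idx=31: raw=0x36007 flags P=1 W=1 U=1 S=0
  [1] read 0x36 idx=14: raw=0x37007 flags P=1 W=1 U=1 S=0
  [2] read 0x37 idx=25: raw=0x39007 flags P=1 W=1 U=1 S=0
  ⇒ phys 0x39B58  [3 reads]
#1 VA=0x34040041C (r,kernel):
  [0] read 0x35 idx=13: raw=0x3C007 flags P=1 W=1 U=1 S=0
  [1] read 0x3C idx=2: raw=0x7D002 flags P=0 W=1 U=0 S=0
  ✗ PAGE_NOT_PRESENT  [2 reads]
#2 VA=0x2C0800EAE (r,kernel):
  [0] read 0x35 idx=11: raw=0x3F007 flags P=1 W=1 U=1 S=0
  [1] read 0x3F idx=4: raw=0x41087 flags P=1 W=1 U=1 S=1
  ⇒ phys 0x41EAE (huge @L1)  [2 reads]

Entries read for #1: 2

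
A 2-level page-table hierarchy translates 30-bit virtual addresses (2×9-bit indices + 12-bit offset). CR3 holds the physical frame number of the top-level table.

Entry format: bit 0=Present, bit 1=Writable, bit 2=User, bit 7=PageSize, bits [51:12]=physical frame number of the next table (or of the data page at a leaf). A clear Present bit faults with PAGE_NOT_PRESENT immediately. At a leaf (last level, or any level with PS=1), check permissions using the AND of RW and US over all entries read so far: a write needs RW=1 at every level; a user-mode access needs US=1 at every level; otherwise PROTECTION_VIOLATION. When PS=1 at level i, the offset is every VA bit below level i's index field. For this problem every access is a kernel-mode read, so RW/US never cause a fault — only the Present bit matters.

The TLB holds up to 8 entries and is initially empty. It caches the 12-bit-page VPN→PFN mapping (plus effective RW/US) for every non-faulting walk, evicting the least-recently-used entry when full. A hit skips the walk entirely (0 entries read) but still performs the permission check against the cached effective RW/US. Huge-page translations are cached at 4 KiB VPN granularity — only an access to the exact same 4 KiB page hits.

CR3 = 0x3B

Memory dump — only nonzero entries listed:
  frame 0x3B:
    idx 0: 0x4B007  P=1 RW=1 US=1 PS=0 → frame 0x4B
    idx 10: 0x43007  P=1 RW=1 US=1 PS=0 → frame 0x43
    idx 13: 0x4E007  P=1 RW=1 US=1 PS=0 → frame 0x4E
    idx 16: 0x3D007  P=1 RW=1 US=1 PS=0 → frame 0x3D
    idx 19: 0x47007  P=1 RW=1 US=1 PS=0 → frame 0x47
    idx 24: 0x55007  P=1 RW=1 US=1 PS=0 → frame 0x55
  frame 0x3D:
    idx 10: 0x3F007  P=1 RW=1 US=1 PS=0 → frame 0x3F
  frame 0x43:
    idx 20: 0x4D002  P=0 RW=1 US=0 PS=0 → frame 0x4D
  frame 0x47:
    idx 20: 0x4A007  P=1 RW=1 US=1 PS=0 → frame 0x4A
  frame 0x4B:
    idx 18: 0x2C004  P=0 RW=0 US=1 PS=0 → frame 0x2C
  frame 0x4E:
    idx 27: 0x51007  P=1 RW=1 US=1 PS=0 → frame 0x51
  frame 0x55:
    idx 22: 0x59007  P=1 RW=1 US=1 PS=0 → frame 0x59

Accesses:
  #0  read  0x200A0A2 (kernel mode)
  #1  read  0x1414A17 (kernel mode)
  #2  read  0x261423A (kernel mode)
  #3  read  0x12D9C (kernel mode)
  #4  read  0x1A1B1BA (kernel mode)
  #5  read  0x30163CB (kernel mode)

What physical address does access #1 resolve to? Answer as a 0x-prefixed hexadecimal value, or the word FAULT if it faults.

Per-access translation:
#0 VA=0x200A0A2 (r,kernel):
  L0 @0x3B[16] → 0x3D007  P=1,RW=1,US=1,PS=0
  L1 @0x3D[10] → 0x3F007  P=1,RW=1,US=1,PS=0
  ⇒ phys 0x3F0A2  [2 reads]
#1 VA=0x1414A17 (r,kernel):
  L0 @0x3B[10] → 0x43007  P=1,RW=1,US=1,PS=0
  L1 @0x43[20] → 0x4D002  P=0,RW=1,US=0,PS=0
  ⇒ fault: PAGE_NOT_PRESENT  — 2 lookups
#2 VA=0x261423A (r,kernel):
  L0 @0x3B[19] → 0x47007  P=1,RW=1,US=1,PS=0
  L1 @0x47[20] → 0x4A007  P=1,RW=1,US=1,PS=0
  ⇒ phys 0x4A23A  [2 reads]
#3 VA=0x12D9C (r,kernel):
  L0 @0x3B[0] → 0x4B007  P=1,RW=1,US=1,PS=0
  L1 @0x4B[18] → 0x2C004  P=0,RW=0,US=1,PS=0
  ⇒ fault: PAGE_NOT_PRESENT  — 2 lookups
#4 VA=0x1A1B1BA (r,kernel):
  L0 @0x3B[13] → 0x4E007  P=1,RW=1,US=1,PS=0
  L1 @0x4E[27] → 0x51007  P=1,RW=1,US=1,PS=0
  ⇒ phys 0x511BA  [2 reads]
#5 VA=0x30163CB (r,kernel):
  L0 @0x3B[24] → 0x55007  P=1,RW=1,US=1,PS=0
  L1 @0x55[22] → 0x59007  P=1,RW=1,US=1,PS=0
  ⇒ phys 0x593CB  [2 reads]

Access #1 PA: FAULT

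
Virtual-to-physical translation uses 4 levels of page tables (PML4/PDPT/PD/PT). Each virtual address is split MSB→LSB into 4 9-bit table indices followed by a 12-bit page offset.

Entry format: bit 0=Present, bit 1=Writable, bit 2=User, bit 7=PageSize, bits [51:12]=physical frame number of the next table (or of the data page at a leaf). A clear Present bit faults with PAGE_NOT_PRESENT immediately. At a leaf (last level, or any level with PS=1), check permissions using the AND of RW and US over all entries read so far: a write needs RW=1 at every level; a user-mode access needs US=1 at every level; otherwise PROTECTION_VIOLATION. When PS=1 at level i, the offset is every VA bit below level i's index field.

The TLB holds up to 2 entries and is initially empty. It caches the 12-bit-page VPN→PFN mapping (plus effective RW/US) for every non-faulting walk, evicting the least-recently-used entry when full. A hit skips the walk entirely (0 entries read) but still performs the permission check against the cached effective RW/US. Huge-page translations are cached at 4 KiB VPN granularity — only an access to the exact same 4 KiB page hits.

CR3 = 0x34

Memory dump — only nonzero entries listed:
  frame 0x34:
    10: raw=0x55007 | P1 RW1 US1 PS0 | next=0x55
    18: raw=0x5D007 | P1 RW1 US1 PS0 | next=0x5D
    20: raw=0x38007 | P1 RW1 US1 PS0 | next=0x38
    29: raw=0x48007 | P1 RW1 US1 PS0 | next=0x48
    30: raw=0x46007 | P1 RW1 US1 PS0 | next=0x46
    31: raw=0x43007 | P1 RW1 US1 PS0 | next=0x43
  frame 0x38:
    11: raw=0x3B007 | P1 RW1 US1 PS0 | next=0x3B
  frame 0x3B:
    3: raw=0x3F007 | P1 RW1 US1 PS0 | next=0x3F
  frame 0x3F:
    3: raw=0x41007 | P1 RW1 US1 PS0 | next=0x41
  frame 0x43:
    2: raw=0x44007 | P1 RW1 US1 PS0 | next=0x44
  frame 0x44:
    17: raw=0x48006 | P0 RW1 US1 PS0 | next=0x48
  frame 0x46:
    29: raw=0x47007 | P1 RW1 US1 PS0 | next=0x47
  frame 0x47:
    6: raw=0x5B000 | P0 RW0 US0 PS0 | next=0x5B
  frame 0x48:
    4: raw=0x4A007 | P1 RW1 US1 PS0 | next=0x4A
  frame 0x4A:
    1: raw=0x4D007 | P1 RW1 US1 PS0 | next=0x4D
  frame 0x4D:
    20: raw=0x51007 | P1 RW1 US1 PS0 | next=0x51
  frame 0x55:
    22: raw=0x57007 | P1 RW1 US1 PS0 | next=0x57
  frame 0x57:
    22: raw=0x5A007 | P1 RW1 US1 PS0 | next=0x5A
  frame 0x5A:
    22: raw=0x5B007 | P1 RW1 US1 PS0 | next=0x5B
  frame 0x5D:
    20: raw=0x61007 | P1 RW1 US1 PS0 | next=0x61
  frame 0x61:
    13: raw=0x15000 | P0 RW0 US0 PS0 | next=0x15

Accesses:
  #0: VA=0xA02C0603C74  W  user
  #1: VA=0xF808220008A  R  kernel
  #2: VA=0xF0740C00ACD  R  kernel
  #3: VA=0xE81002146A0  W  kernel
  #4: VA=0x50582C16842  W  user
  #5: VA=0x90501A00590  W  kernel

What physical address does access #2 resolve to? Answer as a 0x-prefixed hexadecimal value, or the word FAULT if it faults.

Trace:
#0 VA=0xA02C0603C74 (w,user):
  [0] read 0x34 idx=20: raw=0x38007 flags P=1 W=1 U=1 S=0
  [1] read 0x38 idx=11: raw=0x3B007 flags P=1 W=1 U=1 S=0
  [2] read 0x3B idx=3: raw=0x3F007 flags P=1 W=1 U=1 S=0
  [3] read 0x3F idx=3: raw=0x41007 flags P=1 W=1 U=1 S=0
  ✓ 0x41C74  — 4 lookups
#1 VA=0xF808220008A (r,kernel):
  [0] read 0x34 idx=31: raw=0x43007 flags P=1 W=1 U=1 S=0
  [1] read 0x43 idx=2: raw=0x44007 flags P=1 W=1 U=1 S=0
  [2] read 0x44 idx=17: raw=0x48006 flags P=0 W=1 U=1 S=0
  ✗ PAGE_NOT_PRESENT  [3 reads]
#2 VA=0xF0740C00ACD (r,kernel):
  [0] read 0x34 idx=30: raw=0x46007 flags P=1 W=1 U=1 S=0
  [1] read 0x46 idx=29: raw=0x47007 flags P=1 W=1 U=1 S=0
  [2] read 0x47 idx=6: raw=0x5B000 flags P=0 W=0 U=0 S=0
  ✗ PAGE_NOT_PRESENT  [3 reads]
#3 VA=0xE81002146A0 (w,kernel):
  [0] read 0x34 idx=29: raw=0x48007 flags P=1 W=1 U=1 S=0
  [1] read 0x48 idx=4: raw=0x4A007 flags P=1 W=1 U=1 S=0
  [2] read 0x4A idx=1: raw=0x4D007 flags P=1 W=1 U=1 S=0
  [3] read 0x4D idx=20: raw=0x51007 flags P=1 W=1 U=1 S=0
  ✓ 0x516A0  — 4 lookups
#4 VA=0x50582C16842 (w,user):
  [0] read 0x34 idx=10: raw=0x55007 flags P=1 W=1 U=1 S=0
  [1] read 0x55 idx=22: raw=0x57007 flags P=1 W=1 U=1 S=0
  [2] read 0x57 idx=22: raw=0x5A007 flags P=1 W=1 U=1 S=0
  [3] read 0x5A idx=22: raw=0x5B007 flags P=1 W=1 U=1 S=0
  ✓ 0x5B842  — 4 lookups
#5 VA=0x90501A00590 (w,kernel):
  [0] read 0x34 idx=18: raw=0x5D007 flags P=1 W=1 U=1 S=0
  [1] read 0x5D idx=20: raw=0x61007 flags P=1 W=1 U=1 S=0
  [2] read 0x61 idx=13: raw=0x15000 flags P=0 W=0 U=0 S=0
  ✗ PAGE_NOT_PRESENT  [3 reads]

Access #2 PA: FAULT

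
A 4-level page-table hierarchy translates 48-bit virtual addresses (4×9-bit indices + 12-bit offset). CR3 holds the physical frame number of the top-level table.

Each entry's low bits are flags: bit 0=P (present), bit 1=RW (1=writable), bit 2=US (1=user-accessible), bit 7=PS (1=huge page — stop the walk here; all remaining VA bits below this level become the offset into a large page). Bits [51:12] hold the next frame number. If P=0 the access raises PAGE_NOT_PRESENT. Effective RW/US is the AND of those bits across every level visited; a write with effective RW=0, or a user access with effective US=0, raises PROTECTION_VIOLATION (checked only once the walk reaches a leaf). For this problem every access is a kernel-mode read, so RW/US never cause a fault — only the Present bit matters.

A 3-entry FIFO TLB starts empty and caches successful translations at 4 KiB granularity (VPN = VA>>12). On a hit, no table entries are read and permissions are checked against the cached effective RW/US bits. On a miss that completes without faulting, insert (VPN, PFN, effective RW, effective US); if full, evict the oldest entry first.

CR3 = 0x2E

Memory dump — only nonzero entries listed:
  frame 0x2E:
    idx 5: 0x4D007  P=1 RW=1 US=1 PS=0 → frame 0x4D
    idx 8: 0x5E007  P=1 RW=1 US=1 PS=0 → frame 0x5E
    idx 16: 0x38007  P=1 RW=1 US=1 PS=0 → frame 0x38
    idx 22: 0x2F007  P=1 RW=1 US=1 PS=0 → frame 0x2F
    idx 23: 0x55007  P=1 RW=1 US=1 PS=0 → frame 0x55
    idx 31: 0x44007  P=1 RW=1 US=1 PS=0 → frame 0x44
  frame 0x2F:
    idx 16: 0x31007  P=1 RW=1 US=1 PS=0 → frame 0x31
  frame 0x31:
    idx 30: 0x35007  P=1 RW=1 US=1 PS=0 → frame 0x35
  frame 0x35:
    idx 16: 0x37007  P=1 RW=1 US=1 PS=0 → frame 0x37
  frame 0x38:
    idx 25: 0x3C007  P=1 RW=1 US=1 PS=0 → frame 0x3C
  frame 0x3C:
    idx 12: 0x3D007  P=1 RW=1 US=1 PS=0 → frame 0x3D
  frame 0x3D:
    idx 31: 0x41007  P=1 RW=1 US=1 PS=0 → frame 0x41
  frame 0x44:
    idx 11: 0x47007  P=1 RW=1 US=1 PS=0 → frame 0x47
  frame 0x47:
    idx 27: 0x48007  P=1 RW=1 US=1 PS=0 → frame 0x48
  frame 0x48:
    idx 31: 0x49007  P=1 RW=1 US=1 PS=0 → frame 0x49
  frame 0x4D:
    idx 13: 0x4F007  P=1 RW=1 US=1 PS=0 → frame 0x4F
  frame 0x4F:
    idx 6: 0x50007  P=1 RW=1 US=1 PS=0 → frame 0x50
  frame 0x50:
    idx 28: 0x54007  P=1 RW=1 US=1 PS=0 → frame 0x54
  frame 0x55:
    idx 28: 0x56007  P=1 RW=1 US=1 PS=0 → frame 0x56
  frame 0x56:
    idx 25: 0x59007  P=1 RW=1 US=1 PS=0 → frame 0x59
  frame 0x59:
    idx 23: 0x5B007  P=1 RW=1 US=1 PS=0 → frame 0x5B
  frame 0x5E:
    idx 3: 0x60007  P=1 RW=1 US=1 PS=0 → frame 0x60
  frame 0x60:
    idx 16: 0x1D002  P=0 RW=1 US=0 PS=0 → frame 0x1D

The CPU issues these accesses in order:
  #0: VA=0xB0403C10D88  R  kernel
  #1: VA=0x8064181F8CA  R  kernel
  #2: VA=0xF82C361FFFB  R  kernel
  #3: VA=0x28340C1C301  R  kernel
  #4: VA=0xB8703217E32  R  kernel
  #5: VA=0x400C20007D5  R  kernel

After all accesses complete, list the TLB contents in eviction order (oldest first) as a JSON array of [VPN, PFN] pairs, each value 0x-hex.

Trace:
#0 VA=0xB0403C10D88 (r,kernel):
  L0 @0x2E[22] → 0x2F007  P=1,RW=1,US=1,PS=0
  L1 @0x2F[16] → 0x31007  P=1,RW=1,US=1,PS=0
  L2 @0x31[30] → 0x35007  P=1,RW=1,US=1,PS=0
  L3 @0x35[16] → 0x37007  P=1,RW=1,US=1,PS=0
  ⇒ phys 0x37D88  [4 reads]
#1 VA=0x8064181F8CA (r,kernel):
  L0 @0x2E[16] → 0x38007  P=1,RW=1,US=1,PS=0
  L1 @0x38[25] → 0x3C007  P=1,RW=1,US=1,PS=0
  L2 @0x3C[12] → 0x3D007  P=1,RW=1,US=1,PS=0
  L3 @0x3D[31] → 0x41007  P=1,RW=1,US=1,PS=0
  ⇒ phys 0x418CA  [4 reads]
#2 VA=0xF82C361FFFB (r,kernel):
  L0 @0x2E[31] → 0x44007  P=1,RW=1,US=1,PS=0
  L1 @0x44[11] → 0x47007  P=1,RW=1,US=1,PS=0
  L2 @0x47[27] → 0x48007  P=1,RW=1,US=1,PS=0
  L3 @0x48[31] → 0x49007  P=1,RW=1,US=1,PS=0
  ⇒ phys 0x49FFB  [4 reads]
#3 VA=0x28340C1C301 (r,kernel):
  L0 @0x2E[5] → 0x4D007  P=1,RW=1,US=1,PS=0
  L1 @0x4D[13] → 0x4F007  P=1,RW=1,US=1,PS=0
  L2 @0x4F[6] → 0x50007  P=1,RW=1,US=1,PS=0
  L3 @0x50[28] → 0x54007  P=1,RW=1,US=1,PS=0
  ⇒ phys 0x54301  [4 reads]
#4 VA=0xB8703217E32 (r,kernel):
  L0 @0x2E[23] → 0x55007  P=1,RW=1,US=1,PS=0
  L1 @0x55[28] → 0x56007  P=1,RW=1,US=1,PS=0
  L2 @0x56[25] → 0x59007  P=1,RW=1,US=1,PS=0
  L3 @0x59[23] → 0x5B007  P=1,RW=1,US=1,PS=0
  ⇒ phys 0x5BE32  [4 reads]
#5 VA=0x400C20007D5 (r,kernel):
  L0 @0x2E[8] → 0x5E007  P=1,RW=1,US=1,PS=0
  L1 @0x5E[3] → 0x60007  P=1,RW=1,US=1,PS=0
  L2 @0x60[16] → 0x1D002  P=0,RW=1,US=0,PS=0
  ⇒ fault: PAGE_NOT_PRESENT  — 3 lookups

TLB: [["0xF82C361F", "0x49"], ["0x28340C1C", "0x54"], ["0xB8703217", "0x5B"]]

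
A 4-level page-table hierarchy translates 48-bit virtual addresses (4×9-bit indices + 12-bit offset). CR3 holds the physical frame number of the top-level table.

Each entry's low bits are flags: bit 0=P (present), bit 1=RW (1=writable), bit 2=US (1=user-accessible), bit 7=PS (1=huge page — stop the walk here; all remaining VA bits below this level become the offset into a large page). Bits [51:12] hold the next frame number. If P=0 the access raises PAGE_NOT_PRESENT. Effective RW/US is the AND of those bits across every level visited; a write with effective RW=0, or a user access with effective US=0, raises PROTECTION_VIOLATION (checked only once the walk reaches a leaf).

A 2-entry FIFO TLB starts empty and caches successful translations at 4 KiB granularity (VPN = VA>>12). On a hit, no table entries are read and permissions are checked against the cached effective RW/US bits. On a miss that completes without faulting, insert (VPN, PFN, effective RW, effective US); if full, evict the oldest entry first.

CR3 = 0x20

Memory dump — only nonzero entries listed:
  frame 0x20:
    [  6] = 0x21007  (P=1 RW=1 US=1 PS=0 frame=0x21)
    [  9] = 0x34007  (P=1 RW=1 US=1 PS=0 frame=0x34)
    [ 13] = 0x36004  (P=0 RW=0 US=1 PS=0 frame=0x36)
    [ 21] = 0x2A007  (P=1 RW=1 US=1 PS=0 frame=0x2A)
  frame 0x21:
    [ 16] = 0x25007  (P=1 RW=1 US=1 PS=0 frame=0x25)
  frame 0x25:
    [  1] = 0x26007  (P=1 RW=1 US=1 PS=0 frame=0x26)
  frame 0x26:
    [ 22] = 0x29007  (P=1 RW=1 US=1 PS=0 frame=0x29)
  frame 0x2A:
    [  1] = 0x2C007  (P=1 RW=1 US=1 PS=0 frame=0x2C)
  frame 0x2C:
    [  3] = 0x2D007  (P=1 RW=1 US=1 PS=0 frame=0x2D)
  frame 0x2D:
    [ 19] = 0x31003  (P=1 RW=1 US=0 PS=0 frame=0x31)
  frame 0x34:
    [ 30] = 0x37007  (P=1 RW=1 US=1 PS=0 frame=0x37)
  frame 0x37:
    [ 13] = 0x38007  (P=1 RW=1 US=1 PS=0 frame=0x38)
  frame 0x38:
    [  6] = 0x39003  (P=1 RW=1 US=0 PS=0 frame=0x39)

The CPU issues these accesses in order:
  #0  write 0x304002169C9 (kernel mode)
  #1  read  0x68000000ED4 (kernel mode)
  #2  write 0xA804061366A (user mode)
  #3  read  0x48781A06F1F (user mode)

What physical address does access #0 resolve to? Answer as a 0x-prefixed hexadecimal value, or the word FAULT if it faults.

Trace:
#0 VA=0x304002169C9 (w,kernel):
  L0 @0x20[6] → 0x21007  P=1,RW=1,US=1,PS=0
  L1 @0x21[16] → 0x25007  P=1,RW=1,US=1,PS=0
  L2 @0x25[1] → 0x26007  P=1,RW=1,US=1,PS=0
  L3 @0x26[22] → 0x29007  P=1,RW=1,US=1,PS=0
  ✓ 0x299C9  — 4 lookups
#1 VA=0x68000000ED4 (r,kernel):
  L0 @0x20[13] → 0x36004  P=0,RW=0,US=1,PS=0
  → PAGE_NOT_PRESENT  (1 entries read)
#2 VA=0xA804061366A (w,user):
  L0 @0x20[21] → 0x2A007  P=1,RW=1,US=1,PS=0
  L1 @0x2A[1] → 0x2C007  P=1,RW=1,US=1,PS=0
  L2 @0x2C[3] → 0x2D007  P=1,RW=1,US=1,PS=0
  L3 @0x2D[19] → 0x31003  P=1,RW=1,US=0,PS=0
  → PROTECTION_VIOLATION  (4 entries read)
#3 VA=0x48781A06F1F (r,user):
  L0 @0x20[9] → 0x34007  P=1,RW=1,US=1,PS=0
  L1 @0x34[30] → 0x37007  P=1,RW=1,US=1,PS=0
  L2 @0x37[13] → 0x38007  P=1,RW=1,US=1,PS=0
  L3 @0x38[6] → 0x39003  P=1,RW=1,US=0,PS=0
  → PROTECTION_VIOLATION  (4 entries read)

Access #0 PA: 0x299C9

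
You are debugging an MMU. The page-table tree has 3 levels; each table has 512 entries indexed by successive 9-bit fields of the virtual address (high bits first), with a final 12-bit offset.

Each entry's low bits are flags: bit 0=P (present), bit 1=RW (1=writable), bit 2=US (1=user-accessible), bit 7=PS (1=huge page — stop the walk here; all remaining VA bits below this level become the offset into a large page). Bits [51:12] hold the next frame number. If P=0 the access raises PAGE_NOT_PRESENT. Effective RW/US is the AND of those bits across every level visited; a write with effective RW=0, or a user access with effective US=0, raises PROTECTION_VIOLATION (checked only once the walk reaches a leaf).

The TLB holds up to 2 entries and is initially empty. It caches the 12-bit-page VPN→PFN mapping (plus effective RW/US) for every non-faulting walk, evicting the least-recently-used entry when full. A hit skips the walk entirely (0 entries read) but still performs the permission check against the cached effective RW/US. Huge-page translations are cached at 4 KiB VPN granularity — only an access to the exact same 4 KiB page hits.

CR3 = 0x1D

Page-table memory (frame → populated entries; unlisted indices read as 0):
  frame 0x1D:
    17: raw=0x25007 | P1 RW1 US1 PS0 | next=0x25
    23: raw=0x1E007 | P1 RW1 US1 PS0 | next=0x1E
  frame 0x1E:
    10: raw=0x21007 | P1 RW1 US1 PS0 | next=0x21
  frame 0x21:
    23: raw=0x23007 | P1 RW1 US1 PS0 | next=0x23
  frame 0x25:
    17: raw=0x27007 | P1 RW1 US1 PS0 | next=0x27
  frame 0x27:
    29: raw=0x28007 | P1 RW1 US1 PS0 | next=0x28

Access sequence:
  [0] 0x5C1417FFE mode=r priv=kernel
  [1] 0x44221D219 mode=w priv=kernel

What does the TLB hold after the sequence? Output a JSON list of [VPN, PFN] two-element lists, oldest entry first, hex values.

Per-access translation:
#0 VA=0x5C1417FFE (r,kernel):
  L0: frame=0x1D idx=23 entry=0x1E007 [P=1 RW=1 US=1 PS=0]
  L1: frame=0x1E idx=10 entry=0x21007 [P=1 RW=1 US=1 PS=0]
  L2: frame=0x21 idx=23 entry=0x23007 [P=1 RW=1 US=1 PS=0]
  ✓ 0x23FFE  — 3 lookups
#1 VA=0x44221D219 (w,kernel):
  L0: frame=0x1D idx=17 entry=0x25007 [P=1 RW=1 US=1 PS=0]
  L1: frame=0x25 idx=17 entry=0x27007 [P=1 RW=1 US=1 PS=0]
  L2: frame=0x27 idx=29 entry=0x28007 [P=1 RW=1 US=1 PS=0]
  ✓ 0x28219  — 3 lookups

TLB: [["0x5C1417", "0x23"], ["0x44221D", "0x28"]]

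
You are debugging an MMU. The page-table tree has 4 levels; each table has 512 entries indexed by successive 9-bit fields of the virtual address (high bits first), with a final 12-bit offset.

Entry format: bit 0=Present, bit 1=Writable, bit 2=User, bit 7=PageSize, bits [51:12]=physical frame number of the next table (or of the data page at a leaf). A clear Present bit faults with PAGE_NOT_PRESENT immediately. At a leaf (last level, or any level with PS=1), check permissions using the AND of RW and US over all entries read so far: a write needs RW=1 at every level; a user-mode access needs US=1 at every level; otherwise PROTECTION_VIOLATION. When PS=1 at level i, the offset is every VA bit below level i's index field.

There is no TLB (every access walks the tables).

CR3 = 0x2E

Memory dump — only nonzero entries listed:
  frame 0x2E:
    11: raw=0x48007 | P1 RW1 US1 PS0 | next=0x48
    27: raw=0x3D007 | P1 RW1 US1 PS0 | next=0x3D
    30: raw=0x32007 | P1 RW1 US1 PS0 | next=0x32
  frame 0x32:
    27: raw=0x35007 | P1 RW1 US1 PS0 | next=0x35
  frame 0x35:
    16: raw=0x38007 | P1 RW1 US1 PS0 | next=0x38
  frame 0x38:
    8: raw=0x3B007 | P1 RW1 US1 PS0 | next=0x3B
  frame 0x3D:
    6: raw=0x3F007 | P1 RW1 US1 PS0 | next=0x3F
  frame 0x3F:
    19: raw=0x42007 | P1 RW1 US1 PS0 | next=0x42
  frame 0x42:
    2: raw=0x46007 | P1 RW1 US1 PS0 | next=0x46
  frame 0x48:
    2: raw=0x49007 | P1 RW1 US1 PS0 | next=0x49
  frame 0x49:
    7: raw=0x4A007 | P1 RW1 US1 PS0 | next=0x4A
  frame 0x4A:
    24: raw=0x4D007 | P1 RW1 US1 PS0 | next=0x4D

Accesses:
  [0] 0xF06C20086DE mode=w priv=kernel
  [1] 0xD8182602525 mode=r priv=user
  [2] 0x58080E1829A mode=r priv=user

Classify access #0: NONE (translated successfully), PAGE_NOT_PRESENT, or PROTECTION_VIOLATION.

Trace:
#0 VA=0xF06C20086DE (w,kernel):
  [0] read 0x2E idx=30: raw=0x32007 flags P=1 W=1 U=1 S=0
  [1] read 0x32 idx=27: raw=0x35007 flags P=1 W=1 U=1 S=0
  [2] read 0x35 idx=16: raw=0x38007 flags P=1 W=1 U=1 S=0
  [3] read 0x38 idx=8: raw=0x3B007 flags P=1 W=1 U=1 S=0
  ✓ 0x3B6DE  — 4 lookups
#1 VA=0xD8182602525 (r,user):
  [0] read 0x2E idx=27: raw=0x3D007 flags P=1 W=1 U=1 S=0
  [1] read 0x3D idx=6: raw=0x3F007 flags P=1 W=1 U=1 S=0
  [2] read 0x3F idx=19: raw=0x42007 flags P=1 W=1 U=1 S=0
  [3] read 0x42 idx=2: raw=0x46007 flags P=1 W=1 U=1 S=0
  ✓ 0x46525  — 4 lookups
#2 VA=0x58080E1829A (r,user):
  [0] read 0x2E idx=11: raw=0x48007 flags P=1 W=1 U=1 S=0
  [1] read 0x48 idx=2: raw=0x49007 flags P=1 W=1 U=1 S=0
  [2] read 0x49 idx=7: raw=0x4A007 flags P=1 W=1 U=1 S=0
  [3] read 0x4A idx=24: raw=0x4D007 flags P=1 W=1 U=1 S=0
  ✓ 0x4D29A  — 4 lookups

Access #0 fault: NONE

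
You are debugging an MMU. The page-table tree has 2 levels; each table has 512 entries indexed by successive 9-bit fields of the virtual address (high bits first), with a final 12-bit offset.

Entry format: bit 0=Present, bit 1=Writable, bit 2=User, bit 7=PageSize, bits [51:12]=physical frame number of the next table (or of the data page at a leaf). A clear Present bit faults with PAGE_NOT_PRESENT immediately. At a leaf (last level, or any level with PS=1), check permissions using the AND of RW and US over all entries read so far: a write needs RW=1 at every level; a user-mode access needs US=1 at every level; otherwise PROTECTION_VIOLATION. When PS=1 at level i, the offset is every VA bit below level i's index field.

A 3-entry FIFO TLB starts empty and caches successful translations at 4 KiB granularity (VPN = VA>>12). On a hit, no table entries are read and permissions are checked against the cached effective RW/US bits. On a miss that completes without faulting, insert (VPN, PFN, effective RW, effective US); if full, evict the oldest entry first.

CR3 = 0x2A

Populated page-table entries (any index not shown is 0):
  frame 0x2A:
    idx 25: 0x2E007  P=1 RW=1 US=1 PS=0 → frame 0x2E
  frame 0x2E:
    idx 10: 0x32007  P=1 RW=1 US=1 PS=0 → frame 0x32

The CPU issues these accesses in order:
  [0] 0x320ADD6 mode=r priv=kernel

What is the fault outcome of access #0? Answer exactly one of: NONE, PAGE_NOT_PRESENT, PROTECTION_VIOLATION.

Walk each access:
#0 VA=0x320ADD6 (r,kernel):
  L0 @0x2A[25] → 0x2E007  P=1,RW=1,US=1,PS=0
  L1 @0x2E[10] → 0x32007  P=1,RW=1,US=1,PS=0
  ✓ 0x32DD6  — 2 lookups

Access #0 fault: NONE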